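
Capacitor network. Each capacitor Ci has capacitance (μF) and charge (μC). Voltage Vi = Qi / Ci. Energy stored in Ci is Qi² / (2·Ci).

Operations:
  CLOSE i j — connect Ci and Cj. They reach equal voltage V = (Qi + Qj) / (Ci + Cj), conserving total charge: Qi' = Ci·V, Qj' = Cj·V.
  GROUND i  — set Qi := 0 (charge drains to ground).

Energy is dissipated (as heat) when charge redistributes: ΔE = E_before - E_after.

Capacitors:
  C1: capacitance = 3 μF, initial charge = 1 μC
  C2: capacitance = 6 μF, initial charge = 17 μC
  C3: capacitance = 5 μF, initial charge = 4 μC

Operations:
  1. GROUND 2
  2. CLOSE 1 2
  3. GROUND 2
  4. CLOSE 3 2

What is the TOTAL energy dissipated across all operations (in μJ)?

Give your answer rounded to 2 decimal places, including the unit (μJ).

Answer: 25.10 μJ

Derivation:
Initial: C1(3μF, Q=1μC, V=0.33V), C2(6μF, Q=17μC, V=2.83V), C3(5μF, Q=4μC, V=0.80V)
Op 1: GROUND 2: Q2=0; energy lost=24.083
Op 2: CLOSE 1-2: Q_total=1.00, C_total=9.00, V=0.11; Q1=0.33, Q2=0.67; dissipated=0.111
Op 3: GROUND 2: Q2=0; energy lost=0.037
Op 4: CLOSE 3-2: Q_total=4.00, C_total=11.00, V=0.36; Q3=1.82, Q2=2.18; dissipated=0.873
Total dissipated: 25.104 μJ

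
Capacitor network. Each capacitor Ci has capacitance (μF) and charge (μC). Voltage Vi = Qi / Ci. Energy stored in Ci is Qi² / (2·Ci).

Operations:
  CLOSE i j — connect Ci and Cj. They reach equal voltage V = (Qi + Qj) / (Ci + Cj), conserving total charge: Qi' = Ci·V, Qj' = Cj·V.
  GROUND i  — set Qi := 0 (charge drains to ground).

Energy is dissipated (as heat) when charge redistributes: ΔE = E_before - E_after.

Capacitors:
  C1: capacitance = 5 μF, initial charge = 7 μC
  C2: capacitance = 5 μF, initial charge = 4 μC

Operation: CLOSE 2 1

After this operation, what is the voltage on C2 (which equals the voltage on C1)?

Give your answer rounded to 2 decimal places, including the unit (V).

Answer: 1.10 V

Derivation:
Initial: C1(5μF, Q=7μC, V=1.40V), C2(5μF, Q=4μC, V=0.80V)
Op 1: CLOSE 2-1: Q_total=11.00, C_total=10.00, V=1.10; Q2=5.50, Q1=5.50; dissipated=0.450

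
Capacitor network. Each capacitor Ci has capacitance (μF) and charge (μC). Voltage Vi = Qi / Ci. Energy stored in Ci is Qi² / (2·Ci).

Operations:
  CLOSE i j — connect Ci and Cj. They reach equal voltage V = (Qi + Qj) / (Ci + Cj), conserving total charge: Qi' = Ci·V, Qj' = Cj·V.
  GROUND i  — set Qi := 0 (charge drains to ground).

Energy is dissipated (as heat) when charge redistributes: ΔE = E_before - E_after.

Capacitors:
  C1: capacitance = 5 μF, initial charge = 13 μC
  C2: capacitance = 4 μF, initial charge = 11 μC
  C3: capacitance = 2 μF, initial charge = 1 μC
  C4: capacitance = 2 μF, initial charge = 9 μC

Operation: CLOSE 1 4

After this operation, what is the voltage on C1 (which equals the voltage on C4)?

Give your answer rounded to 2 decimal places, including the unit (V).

Initial: C1(5μF, Q=13μC, V=2.60V), C2(4μF, Q=11μC, V=2.75V), C3(2μF, Q=1μC, V=0.50V), C4(2μF, Q=9μC, V=4.50V)
Op 1: CLOSE 1-4: Q_total=22.00, C_total=7.00, V=3.14; Q1=15.71, Q4=6.29; dissipated=2.579

Answer: 3.14 V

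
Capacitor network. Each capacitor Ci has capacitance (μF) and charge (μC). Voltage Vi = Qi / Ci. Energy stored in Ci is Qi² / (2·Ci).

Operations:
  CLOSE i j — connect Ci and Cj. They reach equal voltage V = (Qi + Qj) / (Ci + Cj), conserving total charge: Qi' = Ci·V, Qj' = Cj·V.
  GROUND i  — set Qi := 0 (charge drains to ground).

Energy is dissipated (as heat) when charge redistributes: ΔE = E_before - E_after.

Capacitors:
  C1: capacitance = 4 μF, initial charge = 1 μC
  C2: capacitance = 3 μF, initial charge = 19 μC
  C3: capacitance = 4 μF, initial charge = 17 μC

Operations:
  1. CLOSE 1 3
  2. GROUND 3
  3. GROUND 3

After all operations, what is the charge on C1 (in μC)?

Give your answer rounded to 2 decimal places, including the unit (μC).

Answer: 9.00 μC

Derivation:
Initial: C1(4μF, Q=1μC, V=0.25V), C2(3μF, Q=19μC, V=6.33V), C3(4μF, Q=17μC, V=4.25V)
Op 1: CLOSE 1-3: Q_total=18.00, C_total=8.00, V=2.25; Q1=9.00, Q3=9.00; dissipated=16.000
Op 2: GROUND 3: Q3=0; energy lost=10.125
Op 3: GROUND 3: Q3=0; energy lost=0.000
Final charges: Q1=9.00, Q2=19.00, Q3=0.00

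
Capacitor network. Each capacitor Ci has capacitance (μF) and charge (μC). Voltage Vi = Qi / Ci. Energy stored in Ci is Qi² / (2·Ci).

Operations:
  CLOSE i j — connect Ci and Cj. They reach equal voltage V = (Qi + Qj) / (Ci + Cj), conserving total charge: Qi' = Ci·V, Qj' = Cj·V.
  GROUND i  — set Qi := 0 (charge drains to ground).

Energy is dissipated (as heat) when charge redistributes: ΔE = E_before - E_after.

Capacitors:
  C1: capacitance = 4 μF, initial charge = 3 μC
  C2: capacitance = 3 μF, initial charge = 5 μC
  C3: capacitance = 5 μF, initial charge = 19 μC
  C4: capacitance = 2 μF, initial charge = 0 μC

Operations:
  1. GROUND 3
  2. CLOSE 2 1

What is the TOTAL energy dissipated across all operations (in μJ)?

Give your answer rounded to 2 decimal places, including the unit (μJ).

Initial: C1(4μF, Q=3μC, V=0.75V), C2(3μF, Q=5μC, V=1.67V), C3(5μF, Q=19μC, V=3.80V), C4(2μF, Q=0μC, V=0.00V)
Op 1: GROUND 3: Q3=0; energy lost=36.100
Op 2: CLOSE 2-1: Q_total=8.00, C_total=7.00, V=1.14; Q2=3.43, Q1=4.57; dissipated=0.720
Total dissipated: 36.820 μJ

Answer: 36.82 μJ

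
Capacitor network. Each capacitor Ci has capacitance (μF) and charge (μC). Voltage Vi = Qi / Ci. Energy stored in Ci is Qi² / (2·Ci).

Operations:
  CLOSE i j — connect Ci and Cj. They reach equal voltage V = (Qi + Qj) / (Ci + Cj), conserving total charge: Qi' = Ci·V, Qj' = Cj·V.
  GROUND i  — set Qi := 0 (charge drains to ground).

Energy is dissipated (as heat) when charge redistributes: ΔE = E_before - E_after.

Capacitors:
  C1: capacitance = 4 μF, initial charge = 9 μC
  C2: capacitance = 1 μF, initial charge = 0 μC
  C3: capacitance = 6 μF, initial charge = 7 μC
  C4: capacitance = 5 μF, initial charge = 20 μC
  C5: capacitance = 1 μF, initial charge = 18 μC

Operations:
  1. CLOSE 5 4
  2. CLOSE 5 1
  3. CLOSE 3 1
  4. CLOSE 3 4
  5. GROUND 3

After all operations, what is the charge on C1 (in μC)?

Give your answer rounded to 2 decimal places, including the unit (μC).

Answer: 7.71 μC

Derivation:
Initial: C1(4μF, Q=9μC, V=2.25V), C2(1μF, Q=0μC, V=0.00V), C3(6μF, Q=7μC, V=1.17V), C4(5μF, Q=20μC, V=4.00V), C5(1μF, Q=18μC, V=18.00V)
Op 1: CLOSE 5-4: Q_total=38.00, C_total=6.00, V=6.33; Q5=6.33, Q4=31.67; dissipated=81.667
Op 2: CLOSE 5-1: Q_total=15.33, C_total=5.00, V=3.07; Q5=3.07, Q1=12.27; dissipated=6.669
Op 3: CLOSE 3-1: Q_total=19.27, C_total=10.00, V=1.93; Q3=11.56, Q1=7.71; dissipated=4.332
Op 4: CLOSE 3-4: Q_total=43.23, C_total=11.00, V=3.93; Q3=23.58, Q4=19.65; dissipated=26.480
Op 5: GROUND 3: Q3=0; energy lost=46.328
Final charges: Q1=7.71, Q2=0.00, Q3=0.00, Q4=19.65, Q5=3.07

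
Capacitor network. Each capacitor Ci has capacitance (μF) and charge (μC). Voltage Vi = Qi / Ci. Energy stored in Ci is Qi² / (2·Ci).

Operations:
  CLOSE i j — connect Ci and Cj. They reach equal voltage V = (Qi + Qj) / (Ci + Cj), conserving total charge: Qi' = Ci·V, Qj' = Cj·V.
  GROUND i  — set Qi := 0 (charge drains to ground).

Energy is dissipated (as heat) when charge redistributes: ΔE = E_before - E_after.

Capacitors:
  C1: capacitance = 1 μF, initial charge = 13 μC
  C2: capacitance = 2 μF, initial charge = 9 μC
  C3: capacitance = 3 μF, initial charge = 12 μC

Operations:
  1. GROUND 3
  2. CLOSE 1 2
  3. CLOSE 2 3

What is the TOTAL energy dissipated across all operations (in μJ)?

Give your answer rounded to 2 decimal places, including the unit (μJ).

Answer: 80.35 μJ

Derivation:
Initial: C1(1μF, Q=13μC, V=13.00V), C2(2μF, Q=9μC, V=4.50V), C3(3μF, Q=12μC, V=4.00V)
Op 1: GROUND 3: Q3=0; energy lost=24.000
Op 2: CLOSE 1-2: Q_total=22.00, C_total=3.00, V=7.33; Q1=7.33, Q2=14.67; dissipated=24.083
Op 3: CLOSE 2-3: Q_total=14.67, C_total=5.00, V=2.93; Q2=5.87, Q3=8.80; dissipated=32.267
Total dissipated: 80.350 μJ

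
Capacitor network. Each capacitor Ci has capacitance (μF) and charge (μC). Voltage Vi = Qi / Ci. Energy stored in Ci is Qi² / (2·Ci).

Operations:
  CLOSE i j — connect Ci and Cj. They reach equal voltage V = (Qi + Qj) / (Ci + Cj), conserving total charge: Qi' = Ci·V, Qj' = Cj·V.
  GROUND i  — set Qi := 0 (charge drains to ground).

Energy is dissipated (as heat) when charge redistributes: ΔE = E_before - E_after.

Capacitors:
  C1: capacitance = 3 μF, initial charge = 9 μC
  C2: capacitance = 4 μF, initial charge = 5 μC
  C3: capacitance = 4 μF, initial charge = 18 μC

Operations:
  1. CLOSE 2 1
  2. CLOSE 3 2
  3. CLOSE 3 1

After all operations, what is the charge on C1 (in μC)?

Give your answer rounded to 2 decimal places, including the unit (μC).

Initial: C1(3μF, Q=9μC, V=3.00V), C2(4μF, Q=5μC, V=1.25V), C3(4μF, Q=18μC, V=4.50V)
Op 1: CLOSE 2-1: Q_total=14.00, C_total=7.00, V=2.00; Q2=8.00, Q1=6.00; dissipated=2.625
Op 2: CLOSE 3-2: Q_total=26.00, C_total=8.00, V=3.25; Q3=13.00, Q2=13.00; dissipated=6.250
Op 3: CLOSE 3-1: Q_total=19.00, C_total=7.00, V=2.71; Q3=10.86, Q1=8.14; dissipated=1.339
Final charges: Q1=8.14, Q2=13.00, Q3=10.86

Answer: 8.14 μC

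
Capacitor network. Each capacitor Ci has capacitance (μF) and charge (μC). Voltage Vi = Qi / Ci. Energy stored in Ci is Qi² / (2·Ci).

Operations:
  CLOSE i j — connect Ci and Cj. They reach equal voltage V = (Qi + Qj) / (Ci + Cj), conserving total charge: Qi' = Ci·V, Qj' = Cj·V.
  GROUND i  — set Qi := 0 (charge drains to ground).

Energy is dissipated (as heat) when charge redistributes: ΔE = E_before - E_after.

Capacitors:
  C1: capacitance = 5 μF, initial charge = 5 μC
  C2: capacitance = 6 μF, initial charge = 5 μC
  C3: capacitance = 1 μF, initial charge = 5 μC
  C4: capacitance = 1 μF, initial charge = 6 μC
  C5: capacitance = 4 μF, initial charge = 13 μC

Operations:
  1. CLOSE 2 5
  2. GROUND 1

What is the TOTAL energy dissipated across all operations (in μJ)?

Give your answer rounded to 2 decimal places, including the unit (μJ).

Answer: 9.51 μJ

Derivation:
Initial: C1(5μF, Q=5μC, V=1.00V), C2(6μF, Q=5μC, V=0.83V), C3(1μF, Q=5μC, V=5.00V), C4(1μF, Q=6μC, V=6.00V), C5(4μF, Q=13μC, V=3.25V)
Op 1: CLOSE 2-5: Q_total=18.00, C_total=10.00, V=1.80; Q2=10.80, Q5=7.20; dissipated=7.008
Op 2: GROUND 1: Q1=0; energy lost=2.500
Total dissipated: 9.508 μJ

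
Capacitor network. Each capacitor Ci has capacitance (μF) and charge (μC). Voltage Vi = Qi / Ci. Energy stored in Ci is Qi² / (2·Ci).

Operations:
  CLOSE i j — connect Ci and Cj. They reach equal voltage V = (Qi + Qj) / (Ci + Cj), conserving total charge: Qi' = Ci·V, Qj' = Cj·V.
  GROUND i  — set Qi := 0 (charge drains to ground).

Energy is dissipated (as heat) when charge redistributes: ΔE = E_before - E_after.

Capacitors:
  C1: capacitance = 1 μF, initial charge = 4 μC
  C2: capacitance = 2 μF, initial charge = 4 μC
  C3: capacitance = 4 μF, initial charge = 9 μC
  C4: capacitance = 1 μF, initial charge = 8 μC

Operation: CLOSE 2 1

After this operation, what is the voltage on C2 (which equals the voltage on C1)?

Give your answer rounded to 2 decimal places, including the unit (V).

Answer: 2.67 V

Derivation:
Initial: C1(1μF, Q=4μC, V=4.00V), C2(2μF, Q=4μC, V=2.00V), C3(4μF, Q=9μC, V=2.25V), C4(1μF, Q=8μC, V=8.00V)
Op 1: CLOSE 2-1: Q_total=8.00, C_total=3.00, V=2.67; Q2=5.33, Q1=2.67; dissipated=1.333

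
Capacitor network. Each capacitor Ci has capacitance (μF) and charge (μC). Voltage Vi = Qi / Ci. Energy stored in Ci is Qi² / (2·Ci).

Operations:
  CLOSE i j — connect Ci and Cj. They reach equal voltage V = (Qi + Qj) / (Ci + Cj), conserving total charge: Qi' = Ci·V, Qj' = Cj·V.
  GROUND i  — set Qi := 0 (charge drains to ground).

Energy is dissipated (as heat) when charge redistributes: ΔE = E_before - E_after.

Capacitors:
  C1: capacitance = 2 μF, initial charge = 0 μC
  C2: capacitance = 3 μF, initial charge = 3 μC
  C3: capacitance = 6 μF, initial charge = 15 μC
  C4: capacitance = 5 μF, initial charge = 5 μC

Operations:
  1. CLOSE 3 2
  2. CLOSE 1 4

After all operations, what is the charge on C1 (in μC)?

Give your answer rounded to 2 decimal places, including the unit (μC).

Answer: 1.43 μC

Derivation:
Initial: C1(2μF, Q=0μC, V=0.00V), C2(3μF, Q=3μC, V=1.00V), C3(6μF, Q=15μC, V=2.50V), C4(5μF, Q=5μC, V=1.00V)
Op 1: CLOSE 3-2: Q_total=18.00, C_total=9.00, V=2.00; Q3=12.00, Q2=6.00; dissipated=2.250
Op 2: CLOSE 1-4: Q_total=5.00, C_total=7.00, V=0.71; Q1=1.43, Q4=3.57; dissipated=0.714
Final charges: Q1=1.43, Q2=6.00, Q3=12.00, Q4=3.57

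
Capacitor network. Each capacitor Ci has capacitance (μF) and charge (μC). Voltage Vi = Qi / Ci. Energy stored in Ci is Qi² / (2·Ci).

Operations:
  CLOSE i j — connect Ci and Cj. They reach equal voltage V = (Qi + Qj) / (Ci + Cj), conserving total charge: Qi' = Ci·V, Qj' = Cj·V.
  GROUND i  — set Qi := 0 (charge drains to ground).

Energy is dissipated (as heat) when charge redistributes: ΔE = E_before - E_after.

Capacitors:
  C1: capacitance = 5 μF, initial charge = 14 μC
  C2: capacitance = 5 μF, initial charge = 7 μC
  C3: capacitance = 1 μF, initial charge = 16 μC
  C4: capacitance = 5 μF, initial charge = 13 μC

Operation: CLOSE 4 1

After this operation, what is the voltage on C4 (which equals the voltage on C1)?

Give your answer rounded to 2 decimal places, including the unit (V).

Answer: 2.70 V

Derivation:
Initial: C1(5μF, Q=14μC, V=2.80V), C2(5μF, Q=7μC, V=1.40V), C3(1μF, Q=16μC, V=16.00V), C4(5μF, Q=13μC, V=2.60V)
Op 1: CLOSE 4-1: Q_total=27.00, C_total=10.00, V=2.70; Q4=13.50, Q1=13.50; dissipated=0.050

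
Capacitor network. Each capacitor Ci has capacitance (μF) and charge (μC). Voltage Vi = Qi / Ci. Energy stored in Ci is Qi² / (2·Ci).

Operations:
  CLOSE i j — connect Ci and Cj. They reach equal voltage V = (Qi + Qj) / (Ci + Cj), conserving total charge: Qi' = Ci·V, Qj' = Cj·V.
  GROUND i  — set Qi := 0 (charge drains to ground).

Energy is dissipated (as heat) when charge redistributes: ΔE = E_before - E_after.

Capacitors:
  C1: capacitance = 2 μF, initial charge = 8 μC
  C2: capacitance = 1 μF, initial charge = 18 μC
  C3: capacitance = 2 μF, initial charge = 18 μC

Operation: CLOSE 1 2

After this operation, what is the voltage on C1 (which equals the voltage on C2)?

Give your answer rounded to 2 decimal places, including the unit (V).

Initial: C1(2μF, Q=8μC, V=4.00V), C2(1μF, Q=18μC, V=18.00V), C3(2μF, Q=18μC, V=9.00V)
Op 1: CLOSE 1-2: Q_total=26.00, C_total=3.00, V=8.67; Q1=17.33, Q2=8.67; dissipated=65.333

Answer: 8.67 V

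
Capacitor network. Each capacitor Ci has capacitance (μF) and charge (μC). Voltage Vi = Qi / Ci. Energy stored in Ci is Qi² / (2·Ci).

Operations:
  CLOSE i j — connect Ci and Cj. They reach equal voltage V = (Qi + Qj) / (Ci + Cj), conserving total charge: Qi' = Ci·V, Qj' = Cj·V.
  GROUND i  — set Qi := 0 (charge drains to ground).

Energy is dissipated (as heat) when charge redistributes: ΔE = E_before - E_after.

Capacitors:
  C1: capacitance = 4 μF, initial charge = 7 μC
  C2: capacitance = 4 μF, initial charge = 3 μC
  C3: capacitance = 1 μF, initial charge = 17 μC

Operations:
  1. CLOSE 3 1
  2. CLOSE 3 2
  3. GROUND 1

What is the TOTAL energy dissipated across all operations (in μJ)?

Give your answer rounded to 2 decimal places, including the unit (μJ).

Answer: 145.67 μJ

Derivation:
Initial: C1(4μF, Q=7μC, V=1.75V), C2(4μF, Q=3μC, V=0.75V), C3(1μF, Q=17μC, V=17.00V)
Op 1: CLOSE 3-1: Q_total=24.00, C_total=5.00, V=4.80; Q3=4.80, Q1=19.20; dissipated=93.025
Op 2: CLOSE 3-2: Q_total=7.80, C_total=5.00, V=1.56; Q3=1.56, Q2=6.24; dissipated=6.561
Op 3: GROUND 1: Q1=0; energy lost=46.080
Total dissipated: 145.666 μJ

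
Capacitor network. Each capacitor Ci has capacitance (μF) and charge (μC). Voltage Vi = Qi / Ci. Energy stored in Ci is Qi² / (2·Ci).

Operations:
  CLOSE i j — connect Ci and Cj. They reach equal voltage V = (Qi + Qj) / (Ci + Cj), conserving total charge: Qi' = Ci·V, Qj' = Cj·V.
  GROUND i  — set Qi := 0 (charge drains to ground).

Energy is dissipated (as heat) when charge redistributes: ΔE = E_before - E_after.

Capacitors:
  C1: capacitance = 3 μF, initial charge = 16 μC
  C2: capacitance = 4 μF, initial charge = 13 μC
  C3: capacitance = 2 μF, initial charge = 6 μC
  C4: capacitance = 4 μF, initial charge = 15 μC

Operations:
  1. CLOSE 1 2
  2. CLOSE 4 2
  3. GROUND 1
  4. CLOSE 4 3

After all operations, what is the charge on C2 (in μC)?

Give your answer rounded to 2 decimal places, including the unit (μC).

Initial: C1(3μF, Q=16μC, V=5.33V), C2(4μF, Q=13μC, V=3.25V), C3(2μF, Q=6μC, V=3.00V), C4(4μF, Q=15μC, V=3.75V)
Op 1: CLOSE 1-2: Q_total=29.00, C_total=7.00, V=4.14; Q1=12.43, Q2=16.57; dissipated=3.720
Op 2: CLOSE 4-2: Q_total=31.57, C_total=8.00, V=3.95; Q4=15.79, Q2=15.79; dissipated=0.154
Op 3: GROUND 1: Q1=0; energy lost=25.745
Op 4: CLOSE 4-3: Q_total=21.79, C_total=6.00, V=3.63; Q4=14.52, Q3=7.26; dissipated=0.597
Final charges: Q1=0.00, Q2=15.79, Q3=7.26, Q4=14.52

Answer: 15.79 μC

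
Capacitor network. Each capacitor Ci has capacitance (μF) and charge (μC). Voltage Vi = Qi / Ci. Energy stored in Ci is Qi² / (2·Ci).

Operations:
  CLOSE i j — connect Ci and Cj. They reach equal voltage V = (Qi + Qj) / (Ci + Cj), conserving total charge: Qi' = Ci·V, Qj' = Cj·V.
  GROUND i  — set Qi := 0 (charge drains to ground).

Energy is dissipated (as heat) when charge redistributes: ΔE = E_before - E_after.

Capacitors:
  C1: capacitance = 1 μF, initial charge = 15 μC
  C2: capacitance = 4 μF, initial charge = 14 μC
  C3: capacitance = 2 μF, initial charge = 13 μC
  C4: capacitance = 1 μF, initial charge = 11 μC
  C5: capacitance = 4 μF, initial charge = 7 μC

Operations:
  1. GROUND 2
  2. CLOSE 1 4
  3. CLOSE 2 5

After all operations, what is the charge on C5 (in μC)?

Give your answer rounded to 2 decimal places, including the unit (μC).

Answer: 3.50 μC

Derivation:
Initial: C1(1μF, Q=15μC, V=15.00V), C2(4μF, Q=14μC, V=3.50V), C3(2μF, Q=13μC, V=6.50V), C4(1μF, Q=11μC, V=11.00V), C5(4μF, Q=7μC, V=1.75V)
Op 1: GROUND 2: Q2=0; energy lost=24.500
Op 2: CLOSE 1-4: Q_total=26.00, C_total=2.00, V=13.00; Q1=13.00, Q4=13.00; dissipated=4.000
Op 3: CLOSE 2-5: Q_total=7.00, C_total=8.00, V=0.88; Q2=3.50, Q5=3.50; dissipated=3.062
Final charges: Q1=13.00, Q2=3.50, Q3=13.00, Q4=13.00, Q5=3.50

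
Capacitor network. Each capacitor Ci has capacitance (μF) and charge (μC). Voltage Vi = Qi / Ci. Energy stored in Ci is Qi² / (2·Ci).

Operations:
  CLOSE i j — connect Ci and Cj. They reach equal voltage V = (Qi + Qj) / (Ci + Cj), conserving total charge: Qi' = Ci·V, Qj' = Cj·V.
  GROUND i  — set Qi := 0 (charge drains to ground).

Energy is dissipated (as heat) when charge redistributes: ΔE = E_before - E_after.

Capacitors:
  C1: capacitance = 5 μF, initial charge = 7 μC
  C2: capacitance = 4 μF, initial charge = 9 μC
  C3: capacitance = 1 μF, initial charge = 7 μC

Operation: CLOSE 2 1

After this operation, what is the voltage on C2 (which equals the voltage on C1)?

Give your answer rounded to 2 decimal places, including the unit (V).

Answer: 1.78 V

Derivation:
Initial: C1(5μF, Q=7μC, V=1.40V), C2(4μF, Q=9μC, V=2.25V), C3(1μF, Q=7μC, V=7.00V)
Op 1: CLOSE 2-1: Q_total=16.00, C_total=9.00, V=1.78; Q2=7.11, Q1=8.89; dissipated=0.803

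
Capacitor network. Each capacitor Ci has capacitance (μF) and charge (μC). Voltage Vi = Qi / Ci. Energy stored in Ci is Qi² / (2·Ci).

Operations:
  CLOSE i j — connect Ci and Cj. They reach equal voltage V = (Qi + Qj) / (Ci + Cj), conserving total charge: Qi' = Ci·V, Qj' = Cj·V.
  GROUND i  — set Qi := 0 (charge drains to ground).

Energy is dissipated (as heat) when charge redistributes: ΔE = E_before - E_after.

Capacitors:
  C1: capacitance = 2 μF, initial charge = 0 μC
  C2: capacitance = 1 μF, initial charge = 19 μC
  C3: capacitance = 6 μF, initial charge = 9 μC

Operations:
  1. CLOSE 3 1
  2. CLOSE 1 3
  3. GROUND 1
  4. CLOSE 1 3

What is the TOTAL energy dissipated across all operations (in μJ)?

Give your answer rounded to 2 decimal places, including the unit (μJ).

Answer: 3.90 μJ

Derivation:
Initial: C1(2μF, Q=0μC, V=0.00V), C2(1μF, Q=19μC, V=19.00V), C3(6μF, Q=9μC, V=1.50V)
Op 1: CLOSE 3-1: Q_total=9.00, C_total=8.00, V=1.12; Q3=6.75, Q1=2.25; dissipated=1.688
Op 2: CLOSE 1-3: Q_total=9.00, C_total=8.00, V=1.12; Q1=2.25, Q3=6.75; dissipated=0.000
Op 3: GROUND 1: Q1=0; energy lost=1.266
Op 4: CLOSE 1-3: Q_total=6.75, C_total=8.00, V=0.84; Q1=1.69, Q3=5.06; dissipated=0.949
Total dissipated: 3.902 μJ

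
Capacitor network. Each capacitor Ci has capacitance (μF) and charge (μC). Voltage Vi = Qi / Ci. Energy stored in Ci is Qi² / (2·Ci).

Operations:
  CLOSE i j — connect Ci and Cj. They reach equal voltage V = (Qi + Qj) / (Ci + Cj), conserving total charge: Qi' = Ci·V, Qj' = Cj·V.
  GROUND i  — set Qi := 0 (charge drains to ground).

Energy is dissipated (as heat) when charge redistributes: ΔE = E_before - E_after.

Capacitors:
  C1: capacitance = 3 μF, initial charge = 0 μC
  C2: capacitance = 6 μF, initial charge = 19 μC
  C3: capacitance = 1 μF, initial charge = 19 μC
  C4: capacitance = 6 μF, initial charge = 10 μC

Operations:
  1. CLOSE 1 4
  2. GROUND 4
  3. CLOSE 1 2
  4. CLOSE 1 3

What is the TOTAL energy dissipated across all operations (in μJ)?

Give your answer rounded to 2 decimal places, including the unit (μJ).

Initial: C1(3μF, Q=0μC, V=0.00V), C2(6μF, Q=19μC, V=3.17V), C3(1μF, Q=19μC, V=19.00V), C4(6μF, Q=10μC, V=1.67V)
Op 1: CLOSE 1-4: Q_total=10.00, C_total=9.00, V=1.11; Q1=3.33, Q4=6.67; dissipated=2.778
Op 2: GROUND 4: Q4=0; energy lost=3.704
Op 3: CLOSE 1-2: Q_total=22.33, C_total=9.00, V=2.48; Q1=7.44, Q2=14.89; dissipated=4.225
Op 4: CLOSE 1-3: Q_total=26.44, C_total=4.00, V=6.61; Q1=19.83, Q3=6.61; dissipated=102.323
Total dissipated: 113.030 μJ

Answer: 113.03 μJ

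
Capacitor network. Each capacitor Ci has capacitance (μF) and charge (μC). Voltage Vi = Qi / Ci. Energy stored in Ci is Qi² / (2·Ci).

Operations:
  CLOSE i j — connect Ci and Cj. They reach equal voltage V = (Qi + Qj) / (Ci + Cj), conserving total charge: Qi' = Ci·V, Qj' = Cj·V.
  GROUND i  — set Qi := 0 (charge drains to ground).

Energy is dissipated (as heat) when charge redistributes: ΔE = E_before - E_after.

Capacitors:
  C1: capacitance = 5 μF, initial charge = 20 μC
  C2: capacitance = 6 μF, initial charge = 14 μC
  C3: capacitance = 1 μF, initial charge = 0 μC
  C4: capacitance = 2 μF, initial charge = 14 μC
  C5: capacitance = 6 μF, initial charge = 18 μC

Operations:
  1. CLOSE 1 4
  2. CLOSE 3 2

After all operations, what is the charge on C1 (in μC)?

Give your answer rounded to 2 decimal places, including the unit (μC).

Answer: 24.29 μC

Derivation:
Initial: C1(5μF, Q=20μC, V=4.00V), C2(6μF, Q=14μC, V=2.33V), C3(1μF, Q=0μC, V=0.00V), C4(2μF, Q=14μC, V=7.00V), C5(6μF, Q=18μC, V=3.00V)
Op 1: CLOSE 1-4: Q_total=34.00, C_total=7.00, V=4.86; Q1=24.29, Q4=9.71; dissipated=6.429
Op 2: CLOSE 3-2: Q_total=14.00, C_total=7.00, V=2.00; Q3=2.00, Q2=12.00; dissipated=2.333
Final charges: Q1=24.29, Q2=12.00, Q3=2.00, Q4=9.71, Q5=18.00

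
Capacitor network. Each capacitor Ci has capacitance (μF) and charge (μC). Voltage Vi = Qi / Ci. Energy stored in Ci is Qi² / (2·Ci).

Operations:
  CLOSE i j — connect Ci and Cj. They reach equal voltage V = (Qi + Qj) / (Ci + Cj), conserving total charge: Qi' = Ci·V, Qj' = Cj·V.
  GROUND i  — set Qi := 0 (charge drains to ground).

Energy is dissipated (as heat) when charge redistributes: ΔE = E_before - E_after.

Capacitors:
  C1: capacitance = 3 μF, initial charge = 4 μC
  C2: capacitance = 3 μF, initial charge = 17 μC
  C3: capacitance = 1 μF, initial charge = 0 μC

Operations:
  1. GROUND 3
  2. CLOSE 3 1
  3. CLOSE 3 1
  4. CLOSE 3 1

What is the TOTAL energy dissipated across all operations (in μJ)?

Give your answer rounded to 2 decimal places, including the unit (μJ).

Initial: C1(3μF, Q=4μC, V=1.33V), C2(3μF, Q=17μC, V=5.67V), C3(1μF, Q=0μC, V=0.00V)
Op 1: GROUND 3: Q3=0; energy lost=0.000
Op 2: CLOSE 3-1: Q_total=4.00, C_total=4.00, V=1.00; Q3=1.00, Q1=3.00; dissipated=0.667
Op 3: CLOSE 3-1: Q_total=4.00, C_total=4.00, V=1.00; Q3=1.00, Q1=3.00; dissipated=0.000
Op 4: CLOSE 3-1: Q_total=4.00, C_total=4.00, V=1.00; Q3=1.00, Q1=3.00; dissipated=0.000
Total dissipated: 0.667 μJ

Answer: 0.67 μJ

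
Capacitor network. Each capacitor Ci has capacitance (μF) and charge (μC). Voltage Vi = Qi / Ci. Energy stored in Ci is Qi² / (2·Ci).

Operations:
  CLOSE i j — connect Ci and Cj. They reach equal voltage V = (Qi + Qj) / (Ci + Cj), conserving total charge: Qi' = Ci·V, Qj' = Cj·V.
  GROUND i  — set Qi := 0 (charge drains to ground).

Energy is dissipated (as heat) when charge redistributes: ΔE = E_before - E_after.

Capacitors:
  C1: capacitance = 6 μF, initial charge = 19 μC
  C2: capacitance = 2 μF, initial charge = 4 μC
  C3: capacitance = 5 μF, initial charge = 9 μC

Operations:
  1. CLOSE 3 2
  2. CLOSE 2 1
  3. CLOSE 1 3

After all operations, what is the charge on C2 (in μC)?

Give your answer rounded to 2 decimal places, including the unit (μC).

Initial: C1(6μF, Q=19μC, V=3.17V), C2(2μF, Q=4μC, V=2.00V), C3(5μF, Q=9μC, V=1.80V)
Op 1: CLOSE 3-2: Q_total=13.00, C_total=7.00, V=1.86; Q3=9.29, Q2=3.71; dissipated=0.029
Op 2: CLOSE 2-1: Q_total=22.71, C_total=8.00, V=2.84; Q2=5.68, Q1=17.04; dissipated=1.286
Op 3: CLOSE 1-3: Q_total=26.32, C_total=11.00, V=2.39; Q1=14.36, Q3=11.96; dissipated=1.315
Final charges: Q1=14.36, Q2=5.68, Q3=11.96

Answer: 5.68 μC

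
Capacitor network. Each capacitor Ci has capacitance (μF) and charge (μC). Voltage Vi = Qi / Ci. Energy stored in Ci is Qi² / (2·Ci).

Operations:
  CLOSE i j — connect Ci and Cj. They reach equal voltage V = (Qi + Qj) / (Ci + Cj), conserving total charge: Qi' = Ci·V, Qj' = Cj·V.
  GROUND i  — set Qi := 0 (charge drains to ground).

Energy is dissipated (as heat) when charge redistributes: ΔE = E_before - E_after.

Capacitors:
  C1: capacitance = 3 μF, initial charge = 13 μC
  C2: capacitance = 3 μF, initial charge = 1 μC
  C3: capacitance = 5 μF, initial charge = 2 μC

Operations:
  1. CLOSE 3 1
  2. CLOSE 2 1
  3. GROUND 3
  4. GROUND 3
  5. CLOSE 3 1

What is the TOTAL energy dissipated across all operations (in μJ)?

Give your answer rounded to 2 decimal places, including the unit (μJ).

Answer: 26.22 μJ

Derivation:
Initial: C1(3μF, Q=13μC, V=4.33V), C2(3μF, Q=1μC, V=0.33V), C3(5μF, Q=2μC, V=0.40V)
Op 1: CLOSE 3-1: Q_total=15.00, C_total=8.00, V=1.88; Q3=9.38, Q1=5.62; dissipated=14.504
Op 2: CLOSE 2-1: Q_total=6.62, C_total=6.00, V=1.10; Q2=3.31, Q1=3.31; dissipated=1.783
Op 3: GROUND 3: Q3=0; energy lost=8.789
Op 4: GROUND 3: Q3=0; energy lost=0.000
Op 5: CLOSE 3-1: Q_total=3.31, C_total=8.00, V=0.41; Q3=2.07, Q1=1.24; dissipated=1.143
Total dissipated: 26.219 μJ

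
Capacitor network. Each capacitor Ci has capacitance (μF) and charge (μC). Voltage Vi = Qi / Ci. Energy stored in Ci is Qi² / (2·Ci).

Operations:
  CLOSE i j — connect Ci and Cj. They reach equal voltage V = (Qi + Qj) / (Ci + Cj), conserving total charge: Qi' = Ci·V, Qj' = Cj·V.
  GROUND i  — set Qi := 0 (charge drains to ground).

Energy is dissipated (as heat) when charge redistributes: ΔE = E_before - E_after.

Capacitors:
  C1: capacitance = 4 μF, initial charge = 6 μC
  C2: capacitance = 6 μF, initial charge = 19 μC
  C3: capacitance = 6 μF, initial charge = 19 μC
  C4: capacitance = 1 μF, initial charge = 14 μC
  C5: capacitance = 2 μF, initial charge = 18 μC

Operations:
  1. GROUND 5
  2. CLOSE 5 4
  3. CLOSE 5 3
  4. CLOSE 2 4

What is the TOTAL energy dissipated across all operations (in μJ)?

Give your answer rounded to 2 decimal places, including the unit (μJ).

Initial: C1(4μF, Q=6μC, V=1.50V), C2(6μF, Q=19μC, V=3.17V), C3(6μF, Q=19μC, V=3.17V), C4(1μF, Q=14μC, V=14.00V), C5(2μF, Q=18μC, V=9.00V)
Op 1: GROUND 5: Q5=0; energy lost=81.000
Op 2: CLOSE 5-4: Q_total=14.00, C_total=3.00, V=4.67; Q5=9.33, Q4=4.67; dissipated=65.333
Op 3: CLOSE 5-3: Q_total=28.33, C_total=8.00, V=3.54; Q5=7.08, Q3=21.25; dissipated=1.688
Op 4: CLOSE 2-4: Q_total=23.67, C_total=7.00, V=3.38; Q2=20.29, Q4=3.38; dissipated=0.964
Total dissipated: 148.985 μJ

Answer: 148.99 μJ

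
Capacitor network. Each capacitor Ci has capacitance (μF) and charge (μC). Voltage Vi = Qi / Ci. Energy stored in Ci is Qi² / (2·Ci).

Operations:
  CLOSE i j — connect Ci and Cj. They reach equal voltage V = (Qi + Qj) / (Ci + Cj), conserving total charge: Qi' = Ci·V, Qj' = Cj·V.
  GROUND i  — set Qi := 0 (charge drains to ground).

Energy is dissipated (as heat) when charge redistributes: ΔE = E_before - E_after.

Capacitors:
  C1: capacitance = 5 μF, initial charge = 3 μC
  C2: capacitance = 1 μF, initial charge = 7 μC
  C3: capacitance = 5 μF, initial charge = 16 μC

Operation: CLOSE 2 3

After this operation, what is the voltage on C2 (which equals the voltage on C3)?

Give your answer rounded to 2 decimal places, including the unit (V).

Answer: 3.83 V

Derivation:
Initial: C1(5μF, Q=3μC, V=0.60V), C2(1μF, Q=7μC, V=7.00V), C3(5μF, Q=16μC, V=3.20V)
Op 1: CLOSE 2-3: Q_total=23.00, C_total=6.00, V=3.83; Q2=3.83, Q3=19.17; dissipated=6.017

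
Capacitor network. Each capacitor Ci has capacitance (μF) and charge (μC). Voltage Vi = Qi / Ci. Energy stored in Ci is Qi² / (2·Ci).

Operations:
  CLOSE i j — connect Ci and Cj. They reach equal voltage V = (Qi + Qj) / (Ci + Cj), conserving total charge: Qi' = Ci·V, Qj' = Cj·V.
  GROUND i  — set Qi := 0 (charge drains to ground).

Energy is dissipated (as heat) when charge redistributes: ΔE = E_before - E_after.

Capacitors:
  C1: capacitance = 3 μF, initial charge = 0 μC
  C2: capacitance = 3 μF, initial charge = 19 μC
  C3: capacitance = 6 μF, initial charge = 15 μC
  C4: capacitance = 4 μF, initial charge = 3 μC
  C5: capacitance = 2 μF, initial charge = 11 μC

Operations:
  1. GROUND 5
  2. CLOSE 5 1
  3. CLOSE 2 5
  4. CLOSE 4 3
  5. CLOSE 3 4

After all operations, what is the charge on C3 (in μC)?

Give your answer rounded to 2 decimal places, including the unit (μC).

Initial: C1(3μF, Q=0μC, V=0.00V), C2(3μF, Q=19μC, V=6.33V), C3(6μF, Q=15μC, V=2.50V), C4(4μF, Q=3μC, V=0.75V), C5(2μF, Q=11μC, V=5.50V)
Op 1: GROUND 5: Q5=0; energy lost=30.250
Op 2: CLOSE 5-1: Q_total=0.00, C_total=5.00, V=0.00; Q5=0.00, Q1=0.00; dissipated=0.000
Op 3: CLOSE 2-5: Q_total=19.00, C_total=5.00, V=3.80; Q2=11.40, Q5=7.60; dissipated=24.067
Op 4: CLOSE 4-3: Q_total=18.00, C_total=10.00, V=1.80; Q4=7.20, Q3=10.80; dissipated=3.675
Op 5: CLOSE 3-4: Q_total=18.00, C_total=10.00, V=1.80; Q3=10.80, Q4=7.20; dissipated=0.000
Final charges: Q1=0.00, Q2=11.40, Q3=10.80, Q4=7.20, Q5=7.60

Answer: 10.80 μC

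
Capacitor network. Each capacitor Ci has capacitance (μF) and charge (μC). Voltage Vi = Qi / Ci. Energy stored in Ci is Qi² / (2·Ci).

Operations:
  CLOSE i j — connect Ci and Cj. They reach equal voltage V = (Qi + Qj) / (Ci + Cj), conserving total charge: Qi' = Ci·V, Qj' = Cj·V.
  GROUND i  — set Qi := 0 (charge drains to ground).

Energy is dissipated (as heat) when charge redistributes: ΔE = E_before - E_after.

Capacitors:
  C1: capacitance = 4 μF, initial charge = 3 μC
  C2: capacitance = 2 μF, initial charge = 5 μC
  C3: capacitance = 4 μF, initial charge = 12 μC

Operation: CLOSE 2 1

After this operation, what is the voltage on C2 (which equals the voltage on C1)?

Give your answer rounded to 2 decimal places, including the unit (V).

Initial: C1(4μF, Q=3μC, V=0.75V), C2(2μF, Q=5μC, V=2.50V), C3(4μF, Q=12μC, V=3.00V)
Op 1: CLOSE 2-1: Q_total=8.00, C_total=6.00, V=1.33; Q2=2.67, Q1=5.33; dissipated=2.042

Answer: 1.33 V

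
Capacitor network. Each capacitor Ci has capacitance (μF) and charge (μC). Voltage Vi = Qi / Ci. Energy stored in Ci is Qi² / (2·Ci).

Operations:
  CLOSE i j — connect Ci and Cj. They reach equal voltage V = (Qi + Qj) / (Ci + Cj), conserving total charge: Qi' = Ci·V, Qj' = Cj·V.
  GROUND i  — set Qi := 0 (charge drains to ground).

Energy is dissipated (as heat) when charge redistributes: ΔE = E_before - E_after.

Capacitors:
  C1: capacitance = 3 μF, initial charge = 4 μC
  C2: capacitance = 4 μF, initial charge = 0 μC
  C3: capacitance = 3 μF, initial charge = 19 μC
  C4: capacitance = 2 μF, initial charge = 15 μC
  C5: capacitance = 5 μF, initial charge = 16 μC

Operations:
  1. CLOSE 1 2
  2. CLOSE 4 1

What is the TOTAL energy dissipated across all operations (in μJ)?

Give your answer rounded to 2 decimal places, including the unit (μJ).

Initial: C1(3μF, Q=4μC, V=1.33V), C2(4μF, Q=0μC, V=0.00V), C3(3μF, Q=19μC, V=6.33V), C4(2μF, Q=15μC, V=7.50V), C5(5μF, Q=16μC, V=3.20V)
Op 1: CLOSE 1-2: Q_total=4.00, C_total=7.00, V=0.57; Q1=1.71, Q2=2.29; dissipated=1.524
Op 2: CLOSE 4-1: Q_total=16.71, C_total=5.00, V=3.34; Q4=6.69, Q1=10.03; dissipated=28.803
Total dissipated: 30.327 μJ

Answer: 30.33 μJ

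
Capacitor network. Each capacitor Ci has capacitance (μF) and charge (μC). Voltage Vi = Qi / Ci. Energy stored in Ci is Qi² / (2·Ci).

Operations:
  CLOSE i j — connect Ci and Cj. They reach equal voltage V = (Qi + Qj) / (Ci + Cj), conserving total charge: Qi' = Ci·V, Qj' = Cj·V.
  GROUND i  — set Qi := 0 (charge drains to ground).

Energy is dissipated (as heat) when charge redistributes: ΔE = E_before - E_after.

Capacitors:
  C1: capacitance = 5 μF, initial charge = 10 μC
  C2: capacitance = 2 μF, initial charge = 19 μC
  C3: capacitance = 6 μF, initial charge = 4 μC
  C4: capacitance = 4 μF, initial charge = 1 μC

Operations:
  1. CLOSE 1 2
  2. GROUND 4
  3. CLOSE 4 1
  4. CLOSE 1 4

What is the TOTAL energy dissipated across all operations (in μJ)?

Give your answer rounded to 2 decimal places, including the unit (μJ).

Initial: C1(5μF, Q=10μC, V=2.00V), C2(2μF, Q=19μC, V=9.50V), C3(6μF, Q=4μC, V=0.67V), C4(4μF, Q=1μC, V=0.25V)
Op 1: CLOSE 1-2: Q_total=29.00, C_total=7.00, V=4.14; Q1=20.71, Q2=8.29; dissipated=40.179
Op 2: GROUND 4: Q4=0; energy lost=0.125
Op 3: CLOSE 4-1: Q_total=20.71, C_total=9.00, V=2.30; Q4=9.21, Q1=11.51; dissipated=19.070
Op 4: CLOSE 1-4: Q_total=20.71, C_total=9.00, V=2.30; Q1=11.51, Q4=9.21; dissipated=0.000
Total dissipated: 59.374 μJ

Answer: 59.37 μJ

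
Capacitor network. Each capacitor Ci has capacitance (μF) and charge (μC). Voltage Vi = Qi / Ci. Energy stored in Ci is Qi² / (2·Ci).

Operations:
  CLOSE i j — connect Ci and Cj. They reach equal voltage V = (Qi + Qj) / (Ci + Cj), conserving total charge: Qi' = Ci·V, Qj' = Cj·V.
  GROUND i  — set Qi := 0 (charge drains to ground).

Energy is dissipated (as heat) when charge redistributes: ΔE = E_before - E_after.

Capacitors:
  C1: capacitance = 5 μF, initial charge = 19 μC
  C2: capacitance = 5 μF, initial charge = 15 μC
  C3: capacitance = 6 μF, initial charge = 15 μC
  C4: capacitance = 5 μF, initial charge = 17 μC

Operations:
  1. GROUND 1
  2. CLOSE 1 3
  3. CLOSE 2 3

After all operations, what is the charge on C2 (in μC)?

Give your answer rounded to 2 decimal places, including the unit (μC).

Answer: 10.54 μC

Derivation:
Initial: C1(5μF, Q=19μC, V=3.80V), C2(5μF, Q=15μC, V=3.00V), C3(6μF, Q=15μC, V=2.50V), C4(5μF, Q=17μC, V=3.40V)
Op 1: GROUND 1: Q1=0; energy lost=36.100
Op 2: CLOSE 1-3: Q_total=15.00, C_total=11.00, V=1.36; Q1=6.82, Q3=8.18; dissipated=8.523
Op 3: CLOSE 2-3: Q_total=23.18, C_total=11.00, V=2.11; Q2=10.54, Q3=12.64; dissipated=3.651
Final charges: Q1=6.82, Q2=10.54, Q3=12.64, Q4=17.00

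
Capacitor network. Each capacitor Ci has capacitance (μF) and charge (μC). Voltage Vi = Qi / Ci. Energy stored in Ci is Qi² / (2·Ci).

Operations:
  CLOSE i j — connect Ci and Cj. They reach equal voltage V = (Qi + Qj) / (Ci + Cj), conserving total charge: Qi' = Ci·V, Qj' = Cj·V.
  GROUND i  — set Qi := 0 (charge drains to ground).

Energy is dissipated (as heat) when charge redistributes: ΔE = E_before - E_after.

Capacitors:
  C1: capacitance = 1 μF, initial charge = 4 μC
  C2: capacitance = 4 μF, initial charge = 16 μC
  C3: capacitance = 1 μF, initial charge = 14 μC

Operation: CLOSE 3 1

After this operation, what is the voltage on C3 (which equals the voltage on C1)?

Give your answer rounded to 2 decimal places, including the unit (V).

Answer: 9.00 V

Derivation:
Initial: C1(1μF, Q=4μC, V=4.00V), C2(4μF, Q=16μC, V=4.00V), C3(1μF, Q=14μC, V=14.00V)
Op 1: CLOSE 3-1: Q_total=18.00, C_total=2.00, V=9.00; Q3=9.00, Q1=9.00; dissipated=25.000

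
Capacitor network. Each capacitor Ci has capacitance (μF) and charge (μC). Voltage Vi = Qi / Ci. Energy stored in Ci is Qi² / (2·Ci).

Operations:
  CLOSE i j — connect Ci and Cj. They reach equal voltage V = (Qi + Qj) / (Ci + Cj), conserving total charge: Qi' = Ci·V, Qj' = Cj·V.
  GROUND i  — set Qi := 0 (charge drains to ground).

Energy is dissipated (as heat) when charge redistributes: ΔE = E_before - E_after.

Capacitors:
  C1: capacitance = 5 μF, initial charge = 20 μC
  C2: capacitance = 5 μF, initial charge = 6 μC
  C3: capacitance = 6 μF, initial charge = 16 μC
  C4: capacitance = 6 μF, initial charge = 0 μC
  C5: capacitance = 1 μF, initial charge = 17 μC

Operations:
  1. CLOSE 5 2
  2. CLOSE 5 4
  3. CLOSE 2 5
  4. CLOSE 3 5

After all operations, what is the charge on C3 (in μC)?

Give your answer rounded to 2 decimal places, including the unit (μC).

Answer: 16.53 μC

Derivation:
Initial: C1(5μF, Q=20μC, V=4.00V), C2(5μF, Q=6μC, V=1.20V), C3(6μF, Q=16μC, V=2.67V), C4(6μF, Q=0μC, V=0.00V), C5(1μF, Q=17μC, V=17.00V)
Op 1: CLOSE 5-2: Q_total=23.00, C_total=6.00, V=3.83; Q5=3.83, Q2=19.17; dissipated=104.017
Op 2: CLOSE 5-4: Q_total=3.83, C_total=7.00, V=0.55; Q5=0.55, Q4=3.29; dissipated=6.298
Op 3: CLOSE 2-5: Q_total=19.71, C_total=6.00, V=3.29; Q2=16.43, Q5=3.29; dissipated=4.498
Op 4: CLOSE 3-5: Q_total=19.29, C_total=7.00, V=2.76; Q3=16.53, Q5=2.76; dissipated=0.164
Final charges: Q1=20.00, Q2=16.43, Q3=16.53, Q4=3.29, Q5=2.76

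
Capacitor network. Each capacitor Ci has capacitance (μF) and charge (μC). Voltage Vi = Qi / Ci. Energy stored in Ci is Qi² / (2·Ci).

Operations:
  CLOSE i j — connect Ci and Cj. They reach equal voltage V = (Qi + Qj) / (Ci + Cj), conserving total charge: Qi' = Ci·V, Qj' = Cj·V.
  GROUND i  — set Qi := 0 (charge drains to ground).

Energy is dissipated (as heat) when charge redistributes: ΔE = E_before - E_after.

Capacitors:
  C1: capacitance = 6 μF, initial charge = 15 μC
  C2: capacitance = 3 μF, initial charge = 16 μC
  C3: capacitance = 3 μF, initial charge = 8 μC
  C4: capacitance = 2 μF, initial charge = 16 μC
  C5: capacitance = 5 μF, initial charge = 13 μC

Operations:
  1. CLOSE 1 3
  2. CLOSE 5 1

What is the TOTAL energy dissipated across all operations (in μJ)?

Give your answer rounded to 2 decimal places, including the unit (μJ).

Answer: 0.03 μJ

Derivation:
Initial: C1(6μF, Q=15μC, V=2.50V), C2(3μF, Q=16μC, V=5.33V), C3(3μF, Q=8μC, V=2.67V), C4(2μF, Q=16μC, V=8.00V), C5(5μF, Q=13μC, V=2.60V)
Op 1: CLOSE 1-3: Q_total=23.00, C_total=9.00, V=2.56; Q1=15.33, Q3=7.67; dissipated=0.028
Op 2: CLOSE 5-1: Q_total=28.33, C_total=11.00, V=2.58; Q5=12.88, Q1=15.45; dissipated=0.003
Total dissipated: 0.030 μJ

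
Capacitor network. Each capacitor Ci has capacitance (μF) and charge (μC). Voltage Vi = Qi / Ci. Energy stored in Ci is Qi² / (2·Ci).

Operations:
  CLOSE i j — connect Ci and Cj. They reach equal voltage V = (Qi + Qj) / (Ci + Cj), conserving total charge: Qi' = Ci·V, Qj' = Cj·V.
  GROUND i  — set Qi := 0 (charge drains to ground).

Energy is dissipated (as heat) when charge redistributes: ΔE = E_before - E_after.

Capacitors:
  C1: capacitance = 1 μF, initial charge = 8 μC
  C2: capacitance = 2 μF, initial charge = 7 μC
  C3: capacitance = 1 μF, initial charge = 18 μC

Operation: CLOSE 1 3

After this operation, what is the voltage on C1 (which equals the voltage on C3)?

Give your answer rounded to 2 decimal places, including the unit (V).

Answer: 13.00 V

Derivation:
Initial: C1(1μF, Q=8μC, V=8.00V), C2(2μF, Q=7μC, V=3.50V), C3(1μF, Q=18μC, V=18.00V)
Op 1: CLOSE 1-3: Q_total=26.00, C_total=2.00, V=13.00; Q1=13.00, Q3=13.00; dissipated=25.000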